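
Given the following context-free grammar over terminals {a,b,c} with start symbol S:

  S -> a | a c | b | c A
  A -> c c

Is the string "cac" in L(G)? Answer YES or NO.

Convert to CNF:
  S -> T0 A | T1 T0 | a | b
  A -> T0 T0
  T0 -> c
  T1 -> a

Fill CYK table bottom-up:
  T[0,0] 'c' = {T0}  orig:{}
  T[1,1] 'a' = {S,T1}  orig:{S}
  T[2,2] 'c' = {T0}  orig:{}
  T[0,1] 'ca' = ∅
  T[1,2] 'ac' = {S}
  T[0,2] 'cac' = ∅

S ∉ T[0,2] ⇒ NO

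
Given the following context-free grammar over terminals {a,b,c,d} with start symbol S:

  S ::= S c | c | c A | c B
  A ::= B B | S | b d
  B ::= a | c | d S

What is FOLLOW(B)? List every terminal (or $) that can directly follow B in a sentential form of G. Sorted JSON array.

Compute FIRST by fixpoint:
pass 1:
  A via A→b d: +{b}
  B via B→a: +{a}
  B via B→c: +{c}
  B via B→d S: +{d}
  S via S→c: +{c}
  S: {c}  A: {b}  B: {a,c,d}
pass 2:
  A via A→B B: +{a,c,d}
  S: {c}  A: {a,b,c,d}  B: {a,c,d}
pass 3: (stable)
  S: {c}  A: {a,b,c,d}  B: {a,c,d}

Compute FOLLOW by fixpoint:
initialize: $ ∈ FOLLOW(S)
[1]
  A→B B: FOLLOW(B) ⊇ FIRST(B) = {a,c,d}; new: +{a,c,d}
  B→d S: FOLLOW(S) ⊇ FOLLOW(B) ⊇ {a,c,d}; new: +{a,c,d}
  S→c A: FOLLOW(A) ⊇ FOLLOW(S) ⊇ {$,a,c,d}; new: +{$,a,c,d}
  S→c B: FOLLOW(B) ⊇ FOLLOW(S) ⊇ {$,a,c,d}; new: +{$}
  FOLLOW(S)={$,a,c,d}  FOLLOW(A)={$,a,c,d}  FOLLOW(B)={$,a,c,d}
[2] (stable)
  FOLLOW(S)={$,a,c,d}  FOLLOW(A)={$,a,c,d}  FOLLOW(B)={$,a,c,d}

FOLLOW(B) = ["$", "a", "c", "d"]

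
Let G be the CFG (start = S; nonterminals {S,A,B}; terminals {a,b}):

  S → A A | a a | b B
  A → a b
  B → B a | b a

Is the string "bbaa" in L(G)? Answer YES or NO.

CNF form of G:
  S -> A A | T0 T0 | T1 B
  A -> T0 T1
  B -> B T0 | T1 T0
  T0 -> a
  T1 -> b

CYK fill:
  [0..0]={T1}  "b"  orig:{}
  [1..1]={T1}  "b"  orig:{}
  [2..2]={T0}  "a"  orig:{}
  [3..3]={T0}  "a"  orig:{}
  [0..1]=∅  "bb"
  [1..2]={B}  "ba"
  [2..3]={S}  "aa"
  [0..2]={S}  "bba"
  [1..3]={B}  "baa"
  [0..3]={S}  "bbaa"

S ∈ T[0,3] ⇒ YES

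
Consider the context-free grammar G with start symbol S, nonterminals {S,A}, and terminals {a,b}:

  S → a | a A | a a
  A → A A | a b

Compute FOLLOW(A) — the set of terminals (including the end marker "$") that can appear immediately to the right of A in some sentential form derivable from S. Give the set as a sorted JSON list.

FIRST iteration:
iter 1:
  A via A→a b: +{a}
  S via S→a: +{a}
  S: {a}  A: {a}
iter 2: — fixpoint
  S: {a}  A: {a}

FOLLOW iteration:
seed FOLLOW(S) with $
iter 1:
  A→A A: FOLLOW(A) ⊇ FIRST(A) = {a}; new: +{a}
  S→a A: FOLLOW(A) ⊇ FOLLOW(S) ⊇ {$}; new: +{$}
  FOLLOW[S]={$}  FOLLOW[A]={$,a}
iter 2: (stable)
  FOLLOW[S]={$}  FOLLOW[A]={$,a}

FOLLOW(A) = ["$", "a"]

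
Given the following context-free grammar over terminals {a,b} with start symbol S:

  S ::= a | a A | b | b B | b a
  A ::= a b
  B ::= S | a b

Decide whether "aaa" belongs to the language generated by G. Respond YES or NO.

CNF form of G:
  S -> T0 A | T1 B | T1 T0 | a | b
  A -> T0 T1
  B -> T0 A | T0 T1 | T1 B | T1 T0 | a | b
  T0 -> a
  T1 -> b

Fill CYK table bottom-up:
  [0..0]={B,S,T0}  "a"  orig:{B,S}
  [1..1]={B,S,T0}  "a"  orig:{B,S}
  [2..2]={B,S,T0}  "a"  orig:{B,S}
  [0..1]=∅  "aa"
  [1..2]=∅  "aa"
  [0..2]=∅  "aaa"

S ∉ T[0,2] ⇒ NO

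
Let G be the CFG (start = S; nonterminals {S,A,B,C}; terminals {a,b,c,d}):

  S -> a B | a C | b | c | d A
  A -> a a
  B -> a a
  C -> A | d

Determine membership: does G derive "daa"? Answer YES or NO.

CNF form of G:
  S -> T0 B | T0 C | T1 A | b | c
  A -> T0 T0
  B -> T0 T0
  C -> T0 T0 | d
  T0 -> a
  T1 -> d

CYK table (by increasing span):
  T[0,0] 'd' = {C,T1}  orig:{C}
  T[1,1] 'a' = {T0}  orig:{}
  T[2,2] 'a' = {T0}  orig:{}
  T[0,1] 'da' = ∅
  T[1,2] 'aa' = {A,B,C}
  T[0,2] 'daa' = {S}

S ∈ T[0,2] ⇒ YES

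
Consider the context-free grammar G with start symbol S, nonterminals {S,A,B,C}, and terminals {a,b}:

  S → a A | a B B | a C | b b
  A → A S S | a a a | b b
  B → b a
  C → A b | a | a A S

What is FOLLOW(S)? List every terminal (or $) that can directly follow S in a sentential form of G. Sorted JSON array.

Compute FIRST by fixpoint:
iter 1:
  A via A→a a a: +{a}
  A via A→b b: +{b}
  B via B→b a: +{b}
  C via C→A b: +{a,b}
  S via S→a A: +{a}
  S via S→b b: +{b}
  S: {a,b}  A: {a,b}  B: {b}  C: {a,b}
iter 2: done
  S: {a,b}  A: {a,b}  B: {b}  C: {a,b}

FOLLOW iteration:
initialize: $ ∈ FOLLOW(S)
pass 1:
  A→A S S: FOLLOW(A) ⊇ FIRST(S) = {a,b}; new: +{a,b}
  A→A S S: FOLLOW(S) ⊇ FIRST(S) = {a,b}; new: +{a,b}
  S→a A: FOLLOW(A) ⊇ FOLLOW(S) ⊇ {$,a,b}; new: +{$}
  S→a B B: FOLLOW(B) ⊇ FIRST(B) = {b}; new: +{b}
  S→a B B: FOLLOW(B) ⊇ FOLLOW(S) ⊇ {$,a,b}; new: +{$,a}
  S→a C: FOLLOW(C) ⊇ FOLLOW(S) ⊇ {$,a,b}; new: +{$,a,b}
  FOLLOW[S]={$,a,b}  FOLLOW[A]={$,a,b}  FOLLOW[B]={$,a,b}  FOLLOW[C]={$,a,b}
pass 2: done
  FOLLOW[S]={$,a,b}  FOLLOW[A]={$,a,b}  FOLLOW[B]={$,a,b}  FOLLOW[C]={$,a,b}

FOLLOW(S) = ["$", "a", "b"]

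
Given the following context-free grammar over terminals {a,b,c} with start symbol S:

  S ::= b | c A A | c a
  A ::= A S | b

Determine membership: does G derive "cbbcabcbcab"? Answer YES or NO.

CNF form of G:
  S -> T0 T1 | T0 X2 | b
  A -> A S | b
  T0 -> c
  T1 -> a
  X2 -> A A

CYK table (by increasing span):
  cell(0,0) c: {T0}  orig:{}
  cell(1,1) b: {A,S}
  cell(2,2) b: {A,S}
  cell(3,3) c: {T0}  orig:{}
  cell(4,4) a: {T1}  orig:{}
  cell(5,5) b: {A,S}
  cell(6,6) c: {T0}  orig:{}
  cell(7,7) b: {A,S}
  cell(8,8) c: {T0}  orig:{}
  cell(9,9) a: {T1}  orig:{}
  cell(10,10) b: {A,S}
  cell(0,1) cb: ∅
  cell(1,2) bb: {A,X2}  orig:{A}
  cell(2,3) bc: ∅
  cell(3,4) ca: {S}
  cell(4,5) ab: ∅
  cell(5,6) bc: ∅
  cell(6,7) cb: ∅
  cell(7,8) bc: ∅
  cell(8,9) ca: {S}
  cell(9,10) ab: ∅
  cell(0,2) cbb: {S}
  cell(1,3) bbc: ∅
  cell(2,4) bca: {A}
  cell(3,5) cab: ∅
  cell(4,6) abc: ∅
  cell(5,7) bcb: ∅
  cell(6,8) cbc: ∅
  cell(7,9) bca: {A}
  cell(8,10) cab: ∅
  cell(0,3) cbbc: ∅
  cell(1,4) bbca: {A,X2}  orig:{A}
  cell(2,5) bcab: {A,X2}  orig:{A}
  cell(3,6) cabc: ∅
  cell(4,7) abcb: ∅
  cell(5,8) bcbc: ∅
  cell(6,9) cbca: ∅
  cell(7,10) bcab: {A,X2}  orig:{A}
  cell(0,4) cbbca: {S}
  cell(1,5) bbcab: {A,X2}  orig:{A}
  cell(2,6) bcabc: ∅
  cell(3,7) cabcb: ∅
  cell(4,8) abcbc: ∅
  cell(5,9) bcbca: ∅
  cell(6,10) cbcab: {S}
  cell(0,5) cbbcab: {S}
  cell(1,6) bbcabc: ∅
  cell(2,7) bcabcb: ∅
  cell(3,8) cabcbc: ∅
  cell(4,9) abcbca: ∅
  cell(5,10) bcbcab: {A}
  cell(0,6) cbbcabc: ∅
  cell(1,7) bbcabcb: ∅
  cell(2,8) bcabcbc: ∅
  cell(3,9) cabcbca: ∅
  cell(4,10) abcbcab: ∅
  cell(0,7) cbbcabcb: ∅
  cell(1,8) bbcabcbc: ∅
  cell(2,9) bcabcbca: ∅
  cell(3,10) cabcbcab: ∅
  cell(0,8) cbbcabcbc: ∅
  cell(1,9) bbcabcbca: ∅
  cell(2,10) bcabcbcab: {A,X2}  orig:{A}
  cell(0,9) cbbcabcbca: ∅
  cell(1,10) bbcabcbcab: {A,X2}  orig:{A}
  cell(0,10) cbbcabcbcab: {S}

S ∈ T[0,10] ⇒ YES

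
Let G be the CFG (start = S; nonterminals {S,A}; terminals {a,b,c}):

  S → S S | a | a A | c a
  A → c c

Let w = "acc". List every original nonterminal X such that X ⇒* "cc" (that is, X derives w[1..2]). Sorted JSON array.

CNF form of G:
  S -> S S | T0 T1 | T1 A | a
  A -> T0 T0
  T0 -> c
  T1 -> a

CYK fill (cells [i..j] with 1 ≤ i ≤ j ≤ 2 only):
  cell(1,1) c: {T0}  orig:{}
  cell(2,2) c: {T0}  orig:{}
  cell(1,2) cc: {A}

Original NTs in T[1,2] deriving "cc": ["A"]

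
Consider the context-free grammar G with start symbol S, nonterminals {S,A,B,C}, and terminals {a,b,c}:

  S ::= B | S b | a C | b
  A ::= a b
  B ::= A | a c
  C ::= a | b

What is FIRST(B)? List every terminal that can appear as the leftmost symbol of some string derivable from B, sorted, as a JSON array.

FIRST sets, iterate to fixpoint:
round 1:
  A via A→a b: +{a}
  B via B→A: +{a}
  C via C→a: +{a}
  C via C→b: +{b}
  S via S→B: +{a}
  S via S→b: +{b}
  S: {a,b}  A: {a}  B: {a}  C: {a,b}
round 2: (no change)
  S: {a,b}  A: {a}  B: {a}  C: {a,b}

FIRST(B) = ["a"]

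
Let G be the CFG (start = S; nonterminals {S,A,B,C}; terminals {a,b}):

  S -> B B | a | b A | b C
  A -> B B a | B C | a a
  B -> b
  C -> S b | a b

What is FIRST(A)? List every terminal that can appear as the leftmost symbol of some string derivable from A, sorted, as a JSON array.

Compute FIRST by fixpoint:
round 1:
  A via A→a a: +{a}
  B via B→b: +{b}
  C via C→a b: +{a}
  S via S→B B: +{b}
  S via S→a: +{a}
  FIRST[S]={a,b}  FIRST[A]={a}  FIRST[B]={b}  FIRST[C]={a}
round 2:
  A via A→B B a: +{b}
  C via C→S b: +{b}
  FIRST[S]={a,b}  FIRST[A]={a,b}  FIRST[B]={b}  FIRST[C]={a,b}
round 3: — fixpoint
  FIRST[S]={a,b}  FIRST[A]={a,b}  FIRST[B]={b}  FIRST[C]={a,b}

FIRST(A) = ["a", "b"]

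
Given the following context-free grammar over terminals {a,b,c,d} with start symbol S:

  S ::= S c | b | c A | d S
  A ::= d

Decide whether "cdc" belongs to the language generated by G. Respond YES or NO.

CNF form of G:
  S -> S T0 | T0 A | T1 S | b
  A -> d
  T0 -> c
  T1 -> d

CYK fill:
  T[0,0] 'c' = {T0}  orig:{}
  T[1,1] 'd' = {A,T1}  orig:{A}
  T[2,2] 'c' = {T0}  orig:{}
  T[0,1] 'cd' = {S}
  T[1,2] 'dc' = ∅
  T[0,2] 'cdc' = {S}

S ∈ T[0,2] ⇒ YES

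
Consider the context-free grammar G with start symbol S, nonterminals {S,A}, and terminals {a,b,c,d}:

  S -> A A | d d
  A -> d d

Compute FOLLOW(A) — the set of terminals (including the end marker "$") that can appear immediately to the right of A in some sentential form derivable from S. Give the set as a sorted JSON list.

FIRST iteration:
[1]
  A via A→d d: +{d}
  S via S→A A: +{d}
  FIRST[S]={d}  FIRST[A]={d}
[2] — fixpoint
  FIRST[S]={d}  FIRST[A]={d}

FOLLOW iteration:
initialize: $ ∈ FOLLOW(S)
iter 1:
  S→A A: FOLLOW(A) ⊇ FIRST(A) = {d}; new: +{d}
  S→A A: FOLLOW(A) ⊇ FOLLOW(S) ⊇ {$}; new: +{$}
  S: {$}  A: {$,d}
iter 2: — fixpoint
  S: {$}  A: {$,d}

FOLLOW(A) = ["$", "d"]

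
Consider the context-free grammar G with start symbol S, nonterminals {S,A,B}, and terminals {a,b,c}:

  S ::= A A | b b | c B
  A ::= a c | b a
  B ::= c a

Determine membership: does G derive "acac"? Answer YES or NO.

Convert to CNF:
  S -> A A | T1 B | T2 T2
  A -> T0 T1 | T2 T0
  B -> T1 T0
  T0 -> a
  T1 -> c
  T2 -> b

CYK table (by increasing span):
  [0..0]={T0}  "a"  orig:{}
  [1..1]={T1}  "c"  orig:{}
  [2..2]={T0}  "a"  orig:{}
  [3..3]={T1}  "c"  orig:{}
  [0..1]={A}  "ac"
  [1..2]={B}  "ca"
  [2..3]={A}  "ac"
  [0..2]=∅  "aca"
  [1..3]=∅  "cac"
  [0..3]={S}  "acac"

S ∈ T[0,3] ⇒ YES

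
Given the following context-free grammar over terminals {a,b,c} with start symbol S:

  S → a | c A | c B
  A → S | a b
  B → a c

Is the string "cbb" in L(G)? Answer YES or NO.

Convert to CNF:
  S -> T2 A | T2 B | a
  A -> T0 T1 | T2 A | T2 B | a
  B -> T0 T2
  T0 -> a
  T1 -> b
  T2 -> c

Fill CYK table bottom-up:
  cell(0,0) c: {T2}  orig:{}
  cell(1,1) b: {T1}  orig:{}
  cell(2,2) b: {T1}  orig:{}
  cell(0,1) cb: ∅
  cell(1,2) bb: ∅
  cell(0,2) cbb: ∅

S ∉ T[0,2] ⇒ NO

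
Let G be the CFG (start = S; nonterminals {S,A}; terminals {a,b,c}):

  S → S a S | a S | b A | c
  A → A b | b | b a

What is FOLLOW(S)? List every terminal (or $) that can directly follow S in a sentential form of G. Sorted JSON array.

FIRST sets, iterate to fixpoint:
pass 1:
  A via A→b: +{b}
  S via S→a S: +{a}
  S via S→b A: +{b}
  S via S→c: +{c}
  FIRST(S)={a,b,c}  FIRST(A)={b}
pass 2: done
  FIRST(S)={a,b,c}  FIRST(A)={b}

Compute FOLLOW by fixpoint:
FOLLOW(S) := {$}
[1]
  A→A b: FOLLOW(A) ⊇ FIRST(b) = {b}; new: +{b}
  S→S a S: FOLLOW(S) ⊇ FIRST(a) = {a}; new: +{a}
  S→b A: FOLLOW(A) ⊇ FOLLOW(S) ⊇ {$,a}; new: +{$,a}
  FOLLOW[S]={$,a}  FOLLOW[A]={$,a,b}
[2] (stable)
  FOLLOW[S]={$,a}  FOLLOW[A]={$,a,b}

FOLLOW(S) = ["$", "a"]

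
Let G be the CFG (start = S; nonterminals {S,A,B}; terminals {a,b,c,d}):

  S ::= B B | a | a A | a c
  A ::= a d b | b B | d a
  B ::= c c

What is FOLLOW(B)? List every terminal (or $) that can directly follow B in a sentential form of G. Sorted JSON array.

FIRST iteration:
pass 1:
  A via A→a d b: +{a}
  A via A→b B: +{b}
  A via A→d a: +{d}
  B via B→c c: +{c}
  S via S→B B: +{c}
  S via S→a: +{a}
  FIRST[S]={a,c}  FIRST[A]={a,b,d}  FIRST[B]={c}
pass 2: — fixpoint
  FIRST[S]={a,c}  FIRST[A]={a,b,d}  FIRST[B]={c}

FOLLOW iteration:
FOLLOW(S) := {$}
round 1:
  S→B B: FOLLOW(B) ⊇ FIRST(B) = {c}; new: +{c}
  S→B B: FOLLOW(B) ⊇ FOLLOW(S) ⊇ {$}; new: +{$}
  S→a A: FOLLOW(A) ⊇ FOLLOW(S) ⊇ {$}; new: +{$}
  S: {$}  A: {$}  B: {$,c}
round 2: (no change)
  S: {$}  A: {$}  B: {$,c}

FOLLOW(B) = ["$", "c"]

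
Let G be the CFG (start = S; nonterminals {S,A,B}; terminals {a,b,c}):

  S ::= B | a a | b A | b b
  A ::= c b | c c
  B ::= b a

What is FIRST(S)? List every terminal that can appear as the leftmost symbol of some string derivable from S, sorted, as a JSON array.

FIRST iteration:
[1]
  A via A→c b: +{c}
  B via B→b a: +{b}
  S via S→B: +{b}
  S via S→a a: +{a}
  FIRST[S]={a,b}  FIRST[A]={c}  FIRST[B]={b}
[2] — fixpoint
  FIRST[S]={a,b}  FIRST[A]={c}  FIRST[B]={b}

FIRST(S) = ["a", "b"]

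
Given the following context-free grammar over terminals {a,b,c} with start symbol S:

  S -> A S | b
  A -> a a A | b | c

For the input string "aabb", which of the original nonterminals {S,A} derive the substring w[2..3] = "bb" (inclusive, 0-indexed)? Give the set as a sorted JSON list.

Convert to CNF:
  S -> A S | b
  A -> T0 X1 | b | c
  T0 -> a
  X1 -> T0 A

CYK fill, restricted to cells inside w[2..3]:
  T[2,2] 'b' = {A,S}
  T[3,3] 'b' = {A,S}
  T[2,3] 'bb' = {S}

Original NTs in T[2,3] deriving "bb": ["S"]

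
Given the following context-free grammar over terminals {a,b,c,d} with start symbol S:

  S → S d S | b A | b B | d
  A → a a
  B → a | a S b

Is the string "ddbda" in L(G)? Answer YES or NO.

CNF form of G:
  S -> S X4 | T1 A | T1 B | d
  A -> T0 T0
  B -> T0 X3 | a
  T0 -> a
  T1 -> b
  T2 -> d
  X3 -> S T1
  X4 -> T2 S

Fill CYK table bottom-up:
  cell(0,0) d: {S,T2}  orig:{S}
  cell(1,1) d: {S,T2}  orig:{S}
  cell(2,2) b: {T1}  orig:{}
  cell(3,3) d: {S,T2}  orig:{S}
  cell(4,4) a: {B,T0}  orig:{B}
  cell(0,1) dd: {X4}  orig:{}
  cell(1,2) db: {X3}  orig:{}
  cell(2,3) bd: ∅
  cell(3,4) da: ∅
  cell(0,2) ddb: ∅
  cell(1,3) dbd: ∅
  cell(2,4) bda: ∅
  cell(0,3) ddbd: ∅
  cell(1,4) dbda: ∅
  cell(0,4) ddbda: ∅

S ∉ T[0,4] ⇒ NO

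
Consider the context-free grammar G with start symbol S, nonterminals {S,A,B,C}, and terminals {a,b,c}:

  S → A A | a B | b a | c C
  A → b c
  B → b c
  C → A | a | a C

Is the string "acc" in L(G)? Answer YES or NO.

Convert to CNF:
  S -> A A | T0 T2 | T1 C | T2 B
  A -> T0 T1
  B -> T0 T1
  C -> T0 T1 | T2 C | a
  T0 -> b
  T1 -> c
  T2 -> a

Fill CYK table bottom-up:
  [0..0]={C,T2}  "a"  orig:{C}
  [1..1]={T1}  "c"  orig:{}
  [2..2]={T1}  "c"  orig:{}
  [0..1]=∅  "ac"
  [1..2]=∅  "cc"
  [0..2]=∅  "acc"

S ∉ T[0,2] ⇒ NO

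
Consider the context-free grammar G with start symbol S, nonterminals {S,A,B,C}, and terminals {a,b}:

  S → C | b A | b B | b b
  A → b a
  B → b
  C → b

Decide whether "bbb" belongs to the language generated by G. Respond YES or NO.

CNF form of G:
  S -> T0 A | T0 B | T0 T0 | b
  A -> T0 T1
  B -> b
  C -> b
  T0 -> b
  T1 -> a

Fill CYK table bottom-up:
  [0..0]={B,C,S,T0}  "b"  orig:{B,C,S}
  [1..1]={B,C,S,T0}  "b"  orig:{B,C,S}
  [2..2]={B,C,S,T0}  "b"  orig:{B,C,S}
  [0..1]={S}  "bb"
  [1..2]={S}  "bb"
  [0..2]=∅  "bbb"

S ∉ T[0,2] ⇒ NO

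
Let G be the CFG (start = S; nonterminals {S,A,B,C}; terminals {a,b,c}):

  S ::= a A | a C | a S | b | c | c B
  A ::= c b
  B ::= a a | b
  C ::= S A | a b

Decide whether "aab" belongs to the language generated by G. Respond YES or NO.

Convert to CNF:
  S -> T0 B | T2 A | T2 C | T2 S | b | c
  A -> T0 T1
  B -> T2 T2 | b
  C -> S A | T2 T1
  T0 -> c
  T1 -> b
  T2 -> a

Fill CYK table bottom-up:
  T[0,0] 'a' = {T2}  orig:{}
  T[1,1] 'a' = {T2}  orig:{}
  T[2,2] 'b' = {B,S,T1}  orig:{B,S}
  T[0,1] 'aa' = {B}
  T[1,2] 'ab' = {C,S}
  T[0,2] 'aab' = {S}

S ∈ T[0,2] ⇒ YES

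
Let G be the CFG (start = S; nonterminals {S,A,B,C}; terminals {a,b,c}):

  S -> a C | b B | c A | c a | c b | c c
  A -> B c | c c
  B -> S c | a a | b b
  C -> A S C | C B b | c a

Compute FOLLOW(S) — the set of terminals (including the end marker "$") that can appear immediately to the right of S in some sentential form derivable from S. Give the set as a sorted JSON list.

FIRST iteration:
pass 1:
  A via A→c c: +{c}
  B via B→a a: +{a}
  B via B→b b: +{b}
  C via C→A S C: +{c}
  S via S→a C: +{a}
  S via S→b B: +{b}
  S via S→c A: +{c}
  S: {a,b,c}  A: {c}  B: {a,b}  C: {c}
pass 2:
  A via A→B c: +{a,b}
  B via B→S c: +{c}
  C via C→A S C: +{a,b}
  S: {a,b,c}  A: {a,b,c}  B: {a,b,c}  C: {a,b,c}
pass 3: — fixpoint
  S: {a,b,c}  A: {a,b,c}  B: {a,b,c}  C: {a,b,c}

FOLLOW iteration:
initialize: $ ∈ FOLLOW(S)
iter 1:
  A→B c: FOLLOW(B) ⊇ FIRST(c) = {c}; new: +{c}
  B→S c: FOLLOW(S) ⊇ FIRST(c) = {c}; new: +{c}
  C→A S C: FOLLOW(A) ⊇ FIRST(S) = {a,b,c}; new: +{a,b,c}
  C→A S C: FOLLOW(S) ⊇ FIRST(C) = {a,b,c}; new: +{a,b}
  C→C B b: FOLLOW(C) ⊇ FIRST(B) = {a,b,c}; new: +{a,b,c}
  C→C B b: FOLLOW(B) ⊇ FIRST(b) = {b}; new: +{b}
  S→a C: FOLLOW(C) ⊇ FOLLOW(S) ⊇ {$,a,b,c}; new: +{$}
  S→b B: FOLLOW(B) ⊇ FOLLOW(S) ⊇ {$,a,b,c}; new: +{$,a}
  S→c A: FOLLOW(A) ⊇ FOLLOW(S) ⊇ {$,a,b,c}; new: +{$}
  FOLLOW[S]={$,a,b,c}  FOLLOW[A]={$,a,b,c}  FOLLOW[B]={$,a,b,c}  FOLLOW[C]={$,a,b,c}
iter 2: (no change)
  FOLLOW[S]={$,a,b,c}  FOLLOW[A]={$,a,b,c}  FOLLOW[B]={$,a,b,c}  FOLLOW[C]={$,a,b,c}

FOLLOW(S) = ["$", "a", "b", "c"]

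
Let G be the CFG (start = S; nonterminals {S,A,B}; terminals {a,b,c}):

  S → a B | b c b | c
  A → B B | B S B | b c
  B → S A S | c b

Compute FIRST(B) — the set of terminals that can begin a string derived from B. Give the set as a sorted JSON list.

Compute FIRST by fixpoint:
round 1:
  A via A→b c: +{b}
  B via B→c b: +{c}
  S via S→a B: +{a}
  S via S→b c b: +{b}
  S via S→c: +{c}
  FIRST(S)={a,b,c}  FIRST(A)={b}  FIRST(B)={c}
round 2:
  A via A→B B: +{c}
  B via B→S A S: +{a,b}
  FIRST(S)={a,b,c}  FIRST(A)={b,c}  FIRST(B)={a,b,c}
round 3:
  A via A→B B: +{a}
  FIRST(S)={a,b,c}  FIRST(A)={a,b,c}  FIRST(B)={a,b,c}
round 4: — fixpoint
  FIRST(S)={a,b,c}  FIRST(A)={a,b,c}  FIRST(B)={a,b,c}

FIRST(B) = ["a", "b", "c"]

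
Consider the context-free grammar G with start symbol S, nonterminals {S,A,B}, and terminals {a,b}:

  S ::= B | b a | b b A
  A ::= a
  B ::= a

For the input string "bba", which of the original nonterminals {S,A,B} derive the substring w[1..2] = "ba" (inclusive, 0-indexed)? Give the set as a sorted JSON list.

CNF form of G:
  S -> T0 T1 | T0 X2 | a
  A -> a
  B -> a
  T0 -> b
  T1 -> a
  X2 -> T0 A

CYK fill (cells [i..j] with 1 ≤ i ≤ j ≤ 2 only):
  T[1,1] 'b' = {T0}  orig:{}
  T[2,2] 'a' = {A,B,S,T1}  orig:{A,B,S}
  T[1,2] 'ba' = {S,X2}  orig:{S}

Original NTs in T[1,2] deriving "ba": ["S"]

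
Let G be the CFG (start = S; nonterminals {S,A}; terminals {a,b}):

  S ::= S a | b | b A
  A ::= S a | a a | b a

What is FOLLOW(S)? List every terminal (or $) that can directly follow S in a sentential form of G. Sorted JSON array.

FIRST sets, iterate to fixpoint:
iter 1:
  A via A→a a: +{a}
  A via A→b a: +{b}
  S via S→b: +{b}
  S: {b}  A: {a,b}
iter 2: (no change)
  S: {b}  A: {a,b}

Compute FOLLOW by fixpoint:
initialize: $ ∈ FOLLOW(S)
[1]
  A→S a: FOLLOW(S) ⊇ FIRST(a) = {a}; new: +{a}
  S→b A: FOLLOW(A) ⊇ FOLLOW(S) ⊇ {$,a}; new: +{$,a}
  FOLLOW[S]={$,a}  FOLLOW[A]={$,a}
[2] — fixpoint
  FOLLOW[S]={$,a}  FOLLOW[A]={$,a}

FOLLOW(S) = ["$", "a"]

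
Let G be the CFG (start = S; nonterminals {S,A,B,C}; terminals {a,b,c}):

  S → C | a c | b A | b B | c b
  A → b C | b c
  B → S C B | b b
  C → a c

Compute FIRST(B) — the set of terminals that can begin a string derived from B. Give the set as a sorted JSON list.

Compute FIRST by fixpoint:
round 1:
  A via A→b C: +{b}
  B via B→b b: +{b}
  C via C→a c: +{a}
  S via S→C: +{a}
  S via S→b A: +{b}
  S via S→c b: +{c}
  FIRST[S]={a,b,c}  FIRST[A]={b}  FIRST[B]={b}  FIRST[C]={a}
round 2:
  B via B→S C B: +{a,c}
  FIRST[S]={a,b,c}  FIRST[A]={b}  FIRST[B]={a,b,c}  FIRST[C]={a}
round 3: (stable)
  FIRST[S]={a,b,c}  FIRST[A]={b}  FIRST[B]={a,b,c}  FIRST[C]={a}

FIRST(B) = ["a", "b", "c"]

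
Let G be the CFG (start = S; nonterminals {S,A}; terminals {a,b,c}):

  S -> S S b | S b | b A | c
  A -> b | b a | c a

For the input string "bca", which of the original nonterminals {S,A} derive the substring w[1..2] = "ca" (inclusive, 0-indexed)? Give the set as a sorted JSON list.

CNF form of G:
  S -> S T0 | S X3 | T0 A | c
  A -> T0 T1 | T2 T1 | b
  T0 -> b
  T1 -> a
  T2 -> c
  X3 -> S T0

CYK table (by increasing span), restricted to cells inside w[1..2]:
  cell(1,1) c: {S,T2}  orig:{S}
  cell(2,2) a: {T1}  orig:{}
  cell(1,2) ca: {A}

Original NTs in T[1,2] deriving "ca": ["A"]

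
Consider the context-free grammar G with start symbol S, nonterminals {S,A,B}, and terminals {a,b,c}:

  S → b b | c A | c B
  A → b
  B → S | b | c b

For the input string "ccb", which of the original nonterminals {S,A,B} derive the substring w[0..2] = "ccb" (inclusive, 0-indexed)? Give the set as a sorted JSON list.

Convert to CNF:
  S -> T0 T0 | T1 A | T1 B
  A -> b
  B -> T0 T0 | T1 A | T1 B | T1 T0 | b
  T0 -> b
  T1 -> c

CYK table (by increasing span) (cells [i..j] with 0 ≤ i ≤ j ≤ 2 only):
  cell(0,0) c: {T1}  orig:{}
  cell(1,1) c: {T1}  orig:{}
  cell(2,2) b: {A,B,T0}  orig:{A,B}
  cell(0,1) cc: ∅
  cell(1,2) cb: {B,S}
  cell(0,2) ccb: {B,S}

Original NTs in T[0,2] deriving "ccb": ["B", "S"]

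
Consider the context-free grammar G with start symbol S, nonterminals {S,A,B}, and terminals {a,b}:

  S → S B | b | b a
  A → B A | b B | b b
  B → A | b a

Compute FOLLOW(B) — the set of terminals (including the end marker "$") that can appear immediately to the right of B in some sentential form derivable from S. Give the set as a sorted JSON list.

Compute FIRST by fixpoint:
[1]
  A via A→b B: +{b}
  B via B→A: +{b}
  S via S→b: +{b}
  FIRST[S]={b}  FIRST[A]={b}  FIRST[B]={b}
[2] (no change)
  FIRST[S]={b}  FIRST[A]={b}  FIRST[B]={b}

FOLLOW iteration:
seed FOLLOW(S) with $
iter 1:
  A→B A: FOLLOW(B) ⊇ FIRST(A) = {b}; new: +{b}
  B→A: FOLLOW(A) ⊇ FOLLOW(B) ⊇ {b}; new: +{b}
  S→S B: FOLLOW(S) ⊇ FIRST(B) = {b}; new: +{b}
  S→S B: FOLLOW(B) ⊇ FOLLOW(S) ⊇ {$,b}; new: +{$}
  FOLLOW[S]={$,b}  FOLLOW[A]={b}  FOLLOW[B]={$,b}
iter 2:
  B→A: FOLLOW(A) ⊇ FOLLOW(B) ⊇ {$,b}; new: +{$}
  FOLLOW[S]={$,b}  FOLLOW[A]={$,b}  FOLLOW[B]={$,b}
iter 3: (no change)
  FOLLOW[S]={$,b}  FOLLOW[A]={$,b}  FOLLOW[B]={$,b}

FOLLOW(B) = ["$", "b"]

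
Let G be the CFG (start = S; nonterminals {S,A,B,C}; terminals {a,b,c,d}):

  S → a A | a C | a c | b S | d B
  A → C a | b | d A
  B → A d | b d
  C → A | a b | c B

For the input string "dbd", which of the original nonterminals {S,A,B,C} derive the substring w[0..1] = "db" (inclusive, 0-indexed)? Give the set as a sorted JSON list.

CNF form of G:
  S -> T0 A | T0 C | T0 T3 | T1 B | T2 S
  A -> C T0 | T1 A | b
  B -> A T1 | T2 T1
  C -> C T0 | T0 T2 | T1 A | T3 B | b
  T0 -> a
  T1 -> d
  T2 -> b
  T3 -> c

Fill CYK table bottom-up (cells [i..j] with 0 ≤ i ≤ j ≤ 1 only):
  T[0,0] 'd' = {T1}  orig:{}
  T[1,1] 'b' = {A,C,T2}  orig:{A,C}
  T[0,1] 'db' = {A,C}

Original NTs in T[0,1] deriving "db": ["A", "C"]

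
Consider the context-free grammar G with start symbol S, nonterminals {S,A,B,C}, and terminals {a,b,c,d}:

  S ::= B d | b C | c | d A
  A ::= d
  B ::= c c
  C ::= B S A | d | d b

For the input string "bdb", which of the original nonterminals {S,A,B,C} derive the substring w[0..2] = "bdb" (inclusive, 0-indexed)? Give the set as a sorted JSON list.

Convert to CNF:
  S -> B T1 | T1 A | T2 C | c
  A -> d
  B -> T0 T0
  C -> B X3 | T1 T2 | d
  T0 -> c
  T1 -> d
  T2 -> b
  X3 -> S A

CYK fill — only the sub-triangle for w[0..2]:
  T[0,0] 'b' = {T2}  orig:{}
  T[1,1] 'd' = {A,C,T1}  orig:{A,C}
  T[2,2] 'b' = {T2}  orig:{}
  T[0,1] 'bd' = {S}
  T[1,2] 'db' = {C}
  T[0,2] 'bdb' = {S}

Original NTs in T[0,2] deriving "bdb": ["S"]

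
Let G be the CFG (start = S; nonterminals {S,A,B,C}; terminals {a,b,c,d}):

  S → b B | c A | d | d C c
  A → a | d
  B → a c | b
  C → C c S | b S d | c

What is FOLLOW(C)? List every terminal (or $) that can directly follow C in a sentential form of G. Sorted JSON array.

Compute FIRST by fixpoint:
[1]
  A via A→a: +{a}
  A via A→d: +{d}
  B via B→a c: +{a}
  B via B→b: +{b}
  C via C→b S d: +{b}
  C via C→c: +{c}
  S via S→b B: +{b}
  S via S→c A: +{c}
  S via S→d: +{d}
  FIRST[S]={b,c,d}  FIRST[A]={a,d}  FIRST[B]={a,b}  FIRST[C]={b,c}
[2] (no change)
  FIRST[S]={b,c,d}  FIRST[A]={a,d}  FIRST[B]={a,b}  FIRST[C]={b,c}

Compute FOLLOW by fixpoint:
seed FOLLOW(S) with $
pass 1:
  C→C c S: FOLLOW(C) ⊇ FIRST(c) = {c}; new: +{c}
  C→C c S: FOLLOW(S) ⊇ FOLLOW(C) ⊇ {c}; new: +{c}
  C→b S d: FOLLOW(S) ⊇ FIRST(d) = {d}; new: +{d}
  S→b B: FOLLOW(B) ⊇ FOLLOW(S) ⊇ {$,c,d}; new: +{$,c,d}
  S→c A: FOLLOW(A) ⊇ FOLLOW(S) ⊇ {$,c,d}; new: +{$,c,d}
  S: {$,c,d}  A: {$,c,d}  B: {$,c,d}  C: {c}
pass 2: (stable)
  S: {$,c,d}  A: {$,c,d}  B: {$,c,d}  C: {c}

FOLLOW(C) = ["c"]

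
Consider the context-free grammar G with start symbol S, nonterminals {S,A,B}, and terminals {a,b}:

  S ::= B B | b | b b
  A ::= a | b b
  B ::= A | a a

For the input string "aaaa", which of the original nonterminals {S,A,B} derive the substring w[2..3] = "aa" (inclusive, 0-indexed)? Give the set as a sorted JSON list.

CNF form of G:
  S -> B B | T0 T0 | b
  A -> T0 T0 | a
  B -> T0 T0 | T1 T1 | a
  T0 -> b
  T1 -> a

CYK table (by increasing span) (cells [i..j] with 2 ≤ i ≤ j ≤ 3 only):
  cell(2,2) a: {A,B,T1}  orig:{A,B}
  cell(3,3) a: {A,B,T1}  orig:{A,B}
  cell(2,3) aa: {B,S}

Original NTs in T[2,3] deriving "aa": ["B", "S"]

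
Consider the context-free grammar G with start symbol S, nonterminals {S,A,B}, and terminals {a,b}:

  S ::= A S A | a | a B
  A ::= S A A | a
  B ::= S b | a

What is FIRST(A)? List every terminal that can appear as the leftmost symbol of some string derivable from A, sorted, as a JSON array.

FIRST sets, iterate to fixpoint:
round 1:
  A via A→a: +{a}
  B via B→a: +{a}
  S via S→A S A: +{a}
  S: {a}  A: {a}  B: {a}
round 2: done
  S: {a}  A: {a}  B: {a}

FIRST(A) = ["a"]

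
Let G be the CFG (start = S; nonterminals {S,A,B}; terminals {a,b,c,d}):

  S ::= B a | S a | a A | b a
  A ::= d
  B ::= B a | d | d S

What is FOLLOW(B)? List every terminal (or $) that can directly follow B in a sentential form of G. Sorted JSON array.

FIRST sets, iterate to fixpoint:
round 1:
  A via A→d: +{d}
  B via B→d: +{d}
  S via S→B a: +{d}
  S via S→a A: +{a}
  S via S→b a: +{b}
  S: {a,b,d}  A: {d}  B: {d}
round 2: — fixpoint
  S: {a,b,d}  A: {d}  B: {d}

FOLLOW sets:
seed FOLLOW(S) with $
pass 1:
  B→B a: FOLLOW(B) ⊇ FIRST(a) = {a}; new: +{a}
  B→d S: FOLLOW(S) ⊇ FOLLOW(B) ⊇ {a}; new: +{a}
  S→a A: FOLLOW(A) ⊇ FOLLOW(S) ⊇ {$,a}; new: +{$,a}
  S: {$,a}  A: {$,a}  B: {a}
pass 2: (stable)
  S: {$,a}  A: {$,a}  B: {a}

FOLLOW(B) = ["a"]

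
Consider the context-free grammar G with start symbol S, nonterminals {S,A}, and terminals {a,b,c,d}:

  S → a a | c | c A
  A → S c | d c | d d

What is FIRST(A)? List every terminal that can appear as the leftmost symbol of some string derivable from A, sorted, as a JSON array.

Compute FIRST by fixpoint:
iter 1:
  A via A→d c: +{d}
  S via S→a a: +{a}
  S via S→c: +{c}
  S: {a,c}  A: {d}
iter 2:
  A via A→S c: +{a,c}
  S: {a,c}  A: {a,c,d}
iter 3: done
  S: {a,c}  A: {a,c,d}

FIRST(A) = ["a", "c", "d"]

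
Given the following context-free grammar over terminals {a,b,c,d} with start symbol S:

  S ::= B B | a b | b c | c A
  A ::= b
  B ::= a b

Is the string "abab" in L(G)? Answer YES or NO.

CNF form of G:
  S -> B B | T0 T1 | T1 T2 | T2 A
  A -> b
  B -> T0 T1
  T0 -> a
  T1 -> b
  T2 -> c

CYK table (by increasing span):
  T[0,0] 'a' = {T0}  orig:{}
  T[1,1] 'b' = {A,T1}  orig:{A}
  T[2,2] 'a' = {T0}  orig:{}
  T[3,3] 'b' = {A,T1}  orig:{A}
  T[0,1] 'ab' = {B,S}
  T[1,2] 'ba' = ∅
  T[2,3] 'ab' = {B,S}
  T[0,2] 'aba' = ∅
  T[1,3] 'bab' = ∅
  T[0,3] 'abab' = {S}

S ∈ T[0,3] ⇒ YES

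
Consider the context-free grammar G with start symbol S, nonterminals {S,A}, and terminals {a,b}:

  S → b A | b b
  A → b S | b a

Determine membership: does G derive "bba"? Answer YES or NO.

Convert to CNF:
  S -> T0 A | T0 T0
  A -> T0 S | T0 T1
  T0 -> b
  T1 -> a

Fill CYK table bottom-up:
  cell(0,0) b: {T0}  orig:{}
  cell(1,1) b: {T0}  orig:{}
  cell(2,2) a: {T1}  orig:{}
  cell(0,1) bb: {S}
  cell(1,2) ba: {A}
  cell(0,2) bba: {S}

S ∈ T[0,2] ⇒ YES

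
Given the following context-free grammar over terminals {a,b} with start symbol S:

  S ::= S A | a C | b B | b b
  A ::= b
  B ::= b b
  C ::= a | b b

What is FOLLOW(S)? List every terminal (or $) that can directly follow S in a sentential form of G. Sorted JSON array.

FIRST iteration:
iter 1:
  A via A→b: +{b}
  B via B→b b: +{b}
  C via C→a: +{a}
  C via C→b b: +{b}
  S via S→a C: +{a}
  S via S→b B: +{b}
  FIRST[S]={a,b}  FIRST[A]={b}  FIRST[B]={b}  FIRST[C]={a,b}
iter 2: — fixpoint
  FIRST[S]={a,b}  FIRST[A]={b}  FIRST[B]={b}  FIRST[C]={a,b}

Compute FOLLOW by fixpoint:
FOLLOW(S) := {$}
round 1:
  S→S A: FOLLOW(S) ⊇ FIRST(A) = {b}; new: +{b}
  S→S A: FOLLOW(A) ⊇ FOLLOW(S) ⊇ {$,b}; new: +{$,b}
  S→a C: FOLLOW(C) ⊇ FOLLOW(S) ⊇ {$,b}; new: +{$,b}
  S→b B: FOLLOW(B) ⊇ FOLLOW(S) ⊇ {$,b}; new: +{$,b}
  FOLLOW[S]={$,b}  FOLLOW[A]={$,b}  FOLLOW[B]={$,b}  FOLLOW[C]={$,b}
round 2: done
  FOLLOW[S]={$,b}  FOLLOW[A]={$,b}  FOLLOW[B]={$,b}  FOLLOW[C]={$,b}

FOLLOW(S) = ["$", "b"]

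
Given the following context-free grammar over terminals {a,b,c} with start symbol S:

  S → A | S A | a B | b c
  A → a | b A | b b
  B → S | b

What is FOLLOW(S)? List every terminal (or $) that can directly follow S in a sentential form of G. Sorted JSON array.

FIRST sets, iterate to fixpoint:
iter 1:
  A via A→a: +{a}
  A via A→b A: +{b}
  B via B→b: +{b}
  S via S→A: +{a,b}
  FIRST(S)={a,b}  FIRST(A)={a,b}  FIRST(B)={b}
iter 2:
  B via B→S: +{a}
  FIRST(S)={a,b}  FIRST(A)={a,b}  FIRST(B)={a,b}
iter 3: (no change)
  FIRST(S)={a,b}  FIRST(A)={a,b}  FIRST(B)={a,b}

FOLLOW sets:
initialize: $ ∈ FOLLOW(S)
round 1:
  S→A: FOLLOW(A) ⊇ FOLLOW(S) ⊇ {$}; new: +{$}
  S→S A: FOLLOW(S) ⊇ FIRST(A) = {a,b}; new: +{a,b}
  S→S A: FOLLOW(A) ⊇ FOLLOW(S) ⊇ {$,a,b}; new: +{a,b}
  S→a B: FOLLOW(B) ⊇ FOLLOW(S) ⊇ {$,a,b}; new: +{$,a,b}
  FOLLOW[S]={$,a,b}  FOLLOW[A]={$,a,b}  FOLLOW[B]={$,a,b}
round 2: — fixpoint
  FOLLOW[S]={$,a,b}  FOLLOW[A]={$,a,b}  FOLLOW[B]={$,a,b}

FOLLOW(S) = ["$", "a", "b"]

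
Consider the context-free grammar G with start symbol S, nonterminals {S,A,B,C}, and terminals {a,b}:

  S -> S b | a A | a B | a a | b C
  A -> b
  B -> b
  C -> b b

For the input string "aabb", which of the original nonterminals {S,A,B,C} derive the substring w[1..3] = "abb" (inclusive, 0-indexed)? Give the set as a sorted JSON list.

Convert to CNF:
  S -> S T0 | T0 C | T1 A | T1 B | T1 T1
  A -> b
  B -> b
  C -> T0 T0
  T0 -> b
  T1 -> a

CYK table (by increasing span) (cells [i..j] with 1 ≤ i ≤ j ≤ 3 only):
  [1..1]={T1}  "a"  orig:{}
  [2..2]={A,B,T0}  "b"  orig:{A,B}
  [3..3]={A,B,T0}  "b"  orig:{A,B}
  [1..2]={S}  "ab"
  [2..3]={C}  "bb"
  [1..3]={S}  "abb"

Original NTs in T[1,3] deriving "abb": ["S"]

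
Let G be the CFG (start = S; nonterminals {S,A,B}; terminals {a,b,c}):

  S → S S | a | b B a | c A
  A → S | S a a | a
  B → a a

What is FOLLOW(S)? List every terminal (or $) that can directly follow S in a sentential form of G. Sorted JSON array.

FIRST iteration:
iter 1:
  A via A→a: +{a}
  B via B→a a: +{a}
  S via S→a: +{a}
  S via S→b B a: +{b}
  S via S→c A: +{c}
  FIRST[S]={a,b,c}  FIRST[A]={a}  FIRST[B]={a}
iter 2:
  A via A→S: +{b,c}
  FIRST[S]={a,b,c}  FIRST[A]={a,b,c}  FIRST[B]={a}
iter 3: — fixpoint
  FIRST[S]={a,b,c}  FIRST[A]={a,b,c}  FIRST[B]={a}

FOLLOW sets:
FOLLOW(S) := {$}
iter 1:
  A→S a a: FOLLOW(S) ⊇ FIRST(a) = {a}; new: +{a}
  S→S S: FOLLOW(S) ⊇ FIRST(S) = {a,b,c}; new: +{b,c}
  S→b B a: FOLLOW(B) ⊇ FIRST(a) = {a}; new: +{a}
  S→c A: FOLLOW(A) ⊇ FOLLOW(S) ⊇ {$,a,b,c}; new: +{$,a,b,c}
  S: {$,a,b,c}  A: {$,a,b,c}  B: {a}
iter 2: (stable)
  S: {$,a,b,c}  A: {$,a,b,c}  B: {a}

FOLLOW(S) = ["$", "a", "b", "c"]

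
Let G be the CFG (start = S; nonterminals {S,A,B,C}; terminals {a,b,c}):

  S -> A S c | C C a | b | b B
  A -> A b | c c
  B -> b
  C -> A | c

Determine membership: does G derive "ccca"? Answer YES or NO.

CNF form of G:
  S -> A X3 | C X4 | T0 B | b
  A -> A T0 | T1 T1
  B -> b
  C -> A T0 | T1 T1 | c
  T0 -> b
  T1 -> c
  T2 -> a
  X3 -> S T1
  X4 -> C T2

Fill CYK table bottom-up:
  [0..0]={C,T1}  "c"  orig:{C}
  [1..1]={C,T1}  "c"  orig:{C}
  [2..2]={C,T1}  "c"  orig:{C}
  [3..3]={T2}  "a"  orig:{}
  [0..1]={A,C}  "cc"
  [1..2]={A,C}  "cc"
  [2..3]={X4}  "ca"  orig:{}
  [0..2]=∅  "ccc"
  [1..3]={S,X4}  "cca"  orig:{S}
  [0..3]={S}  "ccca"

S ∈ T[0,3] ⇒ YES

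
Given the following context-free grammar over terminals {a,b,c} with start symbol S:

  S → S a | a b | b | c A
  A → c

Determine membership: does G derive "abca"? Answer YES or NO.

Convert to CNF:
  S -> S T0 | T0 T1 | T2 A | b
  A -> c
  T0 -> a
  T1 -> b
  T2 -> c

CYK table (by increasing span):
  [0..0]={T0}  "a"  orig:{}
  [1..1]={S,T1}  "b"  orig:{S}
  [2..2]={A,T2}  "c"  orig:{A}
  [3..3]={T0}  "a"  orig:{}
  [0..1]={S}  "ab"
  [1..2]=∅  "bc"
  [2..3]=∅  "ca"
  [0..2]=∅  "abc"
  [1..3]=∅  "bca"
  [0..3]=∅  "abca"

S ∉ T[0,3] ⇒ NO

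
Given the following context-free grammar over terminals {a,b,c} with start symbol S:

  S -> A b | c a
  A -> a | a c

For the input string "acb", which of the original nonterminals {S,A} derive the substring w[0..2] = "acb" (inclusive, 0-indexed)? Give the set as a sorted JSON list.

CNF form of G:
  S -> A T2 | T1 T0
  A -> T0 T1 | a
  T0 -> a
  T1 -> c
  T2 -> b

CYK table (by increasing span) — only the sub-triangle for w[0..2]:
  cell(0,0) a: {A,T0}  orig:{A}
  cell(1,1) c: {T1}  orig:{}
  cell(2,2) b: {T2}  orig:{}
  cell(0,1) ac: {A}
  cell(1,2) cb: ∅
  cell(0,2) acb: {S}

Original NTs in T[0,2] deriving "acb": ["S"]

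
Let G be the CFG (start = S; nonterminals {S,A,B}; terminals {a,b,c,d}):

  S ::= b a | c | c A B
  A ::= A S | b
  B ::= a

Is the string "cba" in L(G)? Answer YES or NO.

CNF form of G:
  S -> T0 T1 | T2 X3 | c
  A -> A S | b
  B -> a
  T0 -> b
  T1 -> a
  T2 -> c
  X3 -> A B

CYK table (by increasing span):
  [0..0]={S,T2}  "c"  orig:{S}
  [1..1]={A,T0}  "b"  orig:{A}
  [2..2]={B,T1}  "a"  orig:{B}
  [0..1]=∅  "cb"
  [1..2]={S,X3}  "ba"  orig:{S}
  [0..2]={S}  "cba"

S ∈ T[0,2] ⇒ YES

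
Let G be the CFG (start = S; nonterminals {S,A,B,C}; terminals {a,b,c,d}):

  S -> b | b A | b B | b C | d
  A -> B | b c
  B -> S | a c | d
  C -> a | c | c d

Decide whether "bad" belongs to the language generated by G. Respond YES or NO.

Convert to CNF:
  S -> T2 A | T2 B | T2 C | b | d
  A -> T0 T1 | T2 A | T2 B | T2 C | T2 T1 | b | d
  B -> T0 T1 | T2 A | T2 B | T2 C | b | d
  C -> T1 T3 | a | c
  T0 -> a
  T1 -> c
  T2 -> b
  T3 -> d

Fill CYK table bottom-up:
  T[0,0] 'b' = {A,B,S,T2}  orig:{A,B,S}
  T[1,1] 'a' = {C,T0}  orig:{C}
  T[2,2] 'd' = {A,B,S,T3}  orig:{A,B,S}
  T[0,1] 'ba' = {A,B,S}
  T[1,2] 'ad' = ∅
  T[0,2] 'bad' = ∅

S ∉ T[0,2] ⇒ NO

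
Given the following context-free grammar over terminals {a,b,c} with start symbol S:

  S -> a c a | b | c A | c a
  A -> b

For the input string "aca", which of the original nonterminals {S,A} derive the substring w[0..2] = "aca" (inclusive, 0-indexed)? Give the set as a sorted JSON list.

Convert to CNF:
  S -> T0 X2 | T1 A | T1 T0 | b
  A -> b
  T0 -> a
  T1 -> c
  X2 -> T1 T0

Fill CYK table bottom-up (cells [i..j] with 0 ≤ i ≤ j ≤ 2 only):
  T[0,0] 'a' = {T0}  orig:{}
  T[1,1] 'c' = {T1}  orig:{}
  T[2,2] 'a' = {T0}  orig:{}
  T[0,1] 'ac' = ∅
  T[1,2] 'ca' = {S,X2}  orig:{S}
  T[0,2] 'aca' = {S}

Original NTs in T[0,2] deriving "aca": ["S"]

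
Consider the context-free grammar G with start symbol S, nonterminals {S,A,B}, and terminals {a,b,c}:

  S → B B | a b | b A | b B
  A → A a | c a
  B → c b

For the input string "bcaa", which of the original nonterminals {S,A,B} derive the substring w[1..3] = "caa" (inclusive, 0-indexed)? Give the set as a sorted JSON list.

Convert to CNF:
  S -> B B | T0 T2 | T2 A | T2 B
  A -> A T0 | T1 T0
  B -> T1 T2
  T0 -> a
  T1 -> c
  T2 -> b

CYK table (by increasing span), restricted to cells inside w[1..3]:
  T[1,1] 'c' = {T1}  orig:{}
  T[2,2] 'a' = {T0}  orig:{}
  T[3,3] 'a' = {T0}  orig:{}
  T[1,2] 'ca' = {A}
  T[2,3] 'aa' = ∅
  T[1,3] 'caa' = {A}

Original NTs in T[1,3] deriving "caa": ["A"]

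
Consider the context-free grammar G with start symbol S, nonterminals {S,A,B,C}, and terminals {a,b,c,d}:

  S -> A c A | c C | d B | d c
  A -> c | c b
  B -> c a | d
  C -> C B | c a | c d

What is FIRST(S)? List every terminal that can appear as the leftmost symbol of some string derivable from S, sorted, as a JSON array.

Compute FIRST by fixpoint:
[1]
  A via A→c: +{c}
  B via B→c a: +{c}
  B via B→d: +{d}
  C via C→c a: +{c}
  S via S→A c A: +{c}
  S via S→d B: +{d}
  S: {c,d}  A: {c}  B: {c,d}  C: {c}
[2] (stable)
  S: {c,d}  A: {c}  B: {c,d}  C: {c}

FIRST(S) = ["c", "d"]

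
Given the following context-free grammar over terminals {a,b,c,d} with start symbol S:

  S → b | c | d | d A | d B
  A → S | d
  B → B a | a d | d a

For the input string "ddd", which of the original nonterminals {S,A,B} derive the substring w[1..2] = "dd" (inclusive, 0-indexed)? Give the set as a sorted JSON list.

Convert to CNF:
  S -> T0 A | T0 B | b | c | d
  A -> T0 A | T0 B | b | c | d
  B -> B T1 | T0 T1 | T1 T0
  T0 -> d
  T1 -> a

CYK fill (cells [i..j] with 1 ≤ i ≤ j ≤ 2 only):
  cell(1,1) d: {A,S,T0}  orig:{A,S}
  cell(2,2) d: {A,S,T0}  orig:{A,S}
  cell(1,2) dd: {A,S}

Original NTs in T[1,2] deriving "dd": ["A", "S"]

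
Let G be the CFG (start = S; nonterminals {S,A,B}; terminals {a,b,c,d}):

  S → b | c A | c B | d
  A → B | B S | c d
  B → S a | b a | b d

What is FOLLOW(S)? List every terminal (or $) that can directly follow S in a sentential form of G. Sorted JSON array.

FIRST sets, iterate to fixpoint:
[1]
  A via A→c d: +{c}
  B via B→b a: +{b}
  S via S→b: +{b}
  S via S→c A: +{c}
  S via S→d: +{d}
  FIRST[S]={b,c,d}  FIRST[A]={c}  FIRST[B]={b}
[2]
  A via A→B: +{b}
  B via B→S a: +{c,d}
  FIRST[S]={b,c,d}  FIRST[A]={b,c}  FIRST[B]={b,c,d}
[3]
  A via A→B: +{d}
  FIRST[S]={b,c,d}  FIRST[A]={b,c,d}  FIRST[B]={b,c,d}
[4] (no change)
  FIRST[S]={b,c,d}  FIRST[A]={b,c,d}  FIRST[B]={b,c,d}

FOLLOW sets:
seed FOLLOW(S) with $
pass 1:
  A→B S: FOLLOW(B) ⊇ FIRST(S) = {b,c,d}; new: +{b,c,d}
  B→S a: FOLLOW(S) ⊇ FIRST(a) = {a}; new: +{a}
  S→c A: FOLLOW(A) ⊇ FOLLOW(S) ⊇ {$,a}; new: +{$,a}
  S→c B: FOLLOW(B) ⊇ FOLLOW(S) ⊇ {$,a}; new: +{$,a}
  FOLLOW[S]={$,a}  FOLLOW[A]={$,a}  FOLLOW[B]={$,a,b,c,d}
pass 2: (stable)
  FOLLOW[S]={$,a}  FOLLOW[A]={$,a}  FOLLOW[B]={$,a,b,c,d}

FOLLOW(S) = ["$", "a"]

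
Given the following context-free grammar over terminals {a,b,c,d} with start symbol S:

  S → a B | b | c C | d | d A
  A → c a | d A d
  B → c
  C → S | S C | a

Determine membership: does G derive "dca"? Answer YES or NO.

Convert to CNF:
  S -> T0 C | T1 B | T2 A | b | d
  A -> T0 T1 | T2 X3
  B -> c
  C -> S C | T0 C | T1 B | T2 A | a | b | d
  T0 -> c
  T1 -> a
  T2 -> d
  X3 -> A T2

Fill CYK table bottom-up:
  T[0,0] 'd' = {C,S,T2}  orig:{C,S}
  T[1,1] 'c' = {B,T0}  orig:{B}
  T[2,2] 'a' = {C,T1}  orig:{C}
  T[0,1] 'dc' = ∅
  T[1,2] 'ca' = {A,C,S}
  T[0,2] 'dca' = {C,S}

S ∈ T[0,2] ⇒ YES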